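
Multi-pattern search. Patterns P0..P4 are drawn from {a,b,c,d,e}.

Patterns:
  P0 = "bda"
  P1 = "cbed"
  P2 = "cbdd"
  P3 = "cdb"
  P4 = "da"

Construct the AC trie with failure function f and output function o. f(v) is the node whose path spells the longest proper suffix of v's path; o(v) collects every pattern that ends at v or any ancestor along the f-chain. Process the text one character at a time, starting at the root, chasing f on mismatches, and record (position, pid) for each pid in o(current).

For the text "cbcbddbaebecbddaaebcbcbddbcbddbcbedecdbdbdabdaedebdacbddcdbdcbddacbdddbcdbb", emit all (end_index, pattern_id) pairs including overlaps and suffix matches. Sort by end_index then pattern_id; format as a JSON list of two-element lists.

Build automaton:
Trie (insert patterns):
  0='ε' goto b→1 c→4 d→12
  1='b' goto d→2
  2='bd' goto a→3
  3='bda' goto ·  ←P0
  4='c' goto b→5 d→10
  5='cb' goto d→8 e→6
  6='cbe' goto d→7
  7='cbed' goto ·  ←P1
  8='cbd' goto d→9
  9='cbdd' goto ·  ←P2
  10='cd' goto b→11
  11='cdb' goto ·  ←P3
  12='d' goto a→13
  13='da' goto ·  ←P4

BFS fail/out derivation:
  fail(1) 'b': from fail(0)=0 chase 'b': 0 ⇒ 0;  out=∅∪out(0)=∅
  fail(4) 'c': from fail(0)=0 chase 'c': 0 ⇒ 0;  out=∅∪out(0)=∅
  fail(12) 'd': from fail(0)=0 chase 'd': 0 ⇒ 0;  out=∅∪out(0)=∅
  fail(2) 'bd': from fail(1)=0 chase 'd': 0 ⇒ 12;  out=∅∪out(12)=∅
  fail(5) 'cb': from fail(4)=0 chase 'b': 0 ⇒ 1;  out=∅∪out(1)=∅
  fail(10) 'cd': from fail(4)=0 chase 'd': 0 ⇒ 12;  out=∅∪out(12)=∅
  fail(13) 'da': from fail(12)=0 chase 'a': 0 ⇒ 0;  out={4}∪out(0)={4}
  fail(3) 'bda': from fail(2)=12 chase 'a': 12 ⇒ 13;  out={0}∪out(13)={0,4}
  fail(6) 'cbe': from fail(5)=1 chase 'e': 1→0 ⇒ 0;  out=∅∪out(0)=∅
  fail(8) 'cbd': from fail(5)=1 chase 'd': 1 ⇒ 2;  out=∅∪out(2)=∅
  fail(11) 'cdb': from fail(10)=12 chase 'b': 12→0 ⇒ 1;  out={3}∪out(1)={3}
  fail(7) 'cbed': from fail(6)=0 chase 'd': 0 ⇒ 12;  out={1}∪out(12)={1}
  fail(9) 'cbdd': from fail(8)=2 chase 'd': 2→12→0 ⇒ 12;  out={2}∪out(12)={2}

Text stream:
pos 0 'c': at 4
pos 1 'b': at 5
pos 2 'c': at 4 (via fail)
pos 3 'b': at 5
pos 4 'd': at 8
pos 5 'd': at 9  emit P2@[2:5]
pos 6 'b': at 1 (via fail)
pos 7 'a': at 0 (via fail)
pos 8 'e': at 0
pos 9 'b': at 1
pos 10 'e': at 0 (via fail)
pos 11 'c': at 4
pos 12 'b': at 5
pos 13 'd': at 8
pos 14 'd': at 9  emit P2@[11:14]
pos 15 'a': at 13 (via fail)  emit P4@[14:15]
pos 16 'a': at 0 (via fail)
pos 17 'e': at 0
pos 18 'b': at 1
pos 19 'c': at 4 (via fail)
pos 20 'b': at 5
pos 21 'c': at 4 (via fail)
pos 22 'b': at 5
pos 23 'd': at 8
pos 24 'd': at 9  emit P2@[21:24]
pos 25 'b': at 1 (via fail)
pos 26 'c': at 4 (via fail)
pos 27 'b': at 5
pos 28 'd': at 8
pos 29 'd': at 9  emit P2@[26:29]
pos 30 'b': at 1 (via fail)
pos 31 'c': at 4 (via fail)
pos 32 'b': at 5
pos 33 'e': at 6
pos 34 'd': at 7  emit P1@[31:34]
pos 35 'e': at 0 (via fail)
pos 36 'c': at 4
pos 37 'd': at 10
pos 38 'b': at 11  emit P3@[36:38]
pos 39 'd': at 2 (via fail)
pos 40 'b': at 1 (via fail)
pos 41 'd': at 2
pos 42 'a': at 3  emit P0@[40:42],P4@[41:42]
pos 43 'b': at 1 (via fail)
pos 44 'd': at 2
pos 45 'a': at 3  emit P0@[43:45],P4@[44:45]
pos 46 'e': at 0 (via fail)
pos 47 'd': at 12
pos 48 'e': at 0 (via fail)
pos 49 'b': at 1
pos 50 'd': at 2
pos 51 'a': at 3  emit P0@[49:51],P4@[50:51]
pos 52 'c': at 4 (via fail)
pos 53 'b': at 5
pos 54 'd': at 8
pos 55 'd': at 9  emit P2@[52:55]
pos 56 'c': at 4 (via fail)
pos 57 'd': at 10
pos 58 'b': at 11  emit P3@[56:58]
pos 59 'd': at 2 (via fail)
pos 60 'c': at 4 (via fail)
pos 61 'b': at 5
pos 62 'd': at 8
pos 63 'd': at 9  emit P2@[60:63]
pos 64 'a': at 13 (via fail)  emit P4@[63:64]
pos 65 'c': at 4 (via fail)
pos 66 'b': at 5
pos 67 'd': at 8
pos 68 'd': at 9  emit P2@[65:68]
pos 69 'd': at 12 (via fail)
pos 70 'b': at 1 (via fail)
pos 71 'c': at 4 (via fail)
pos 72 'd': at 10
pos 73 'b': at 11  emit P3@[71:73]
pos 74 'b': at 1 (via fail)

All matches (sorted): [[5,2],[14,2],[15,4],[24,2],[29,2],[34,1],[38,3],[42,0],[42,4],[45,0],[45,4],[51,0],[51,4],[55,2],[58,3],[63,2],[64,4],[68,2],[73,3]]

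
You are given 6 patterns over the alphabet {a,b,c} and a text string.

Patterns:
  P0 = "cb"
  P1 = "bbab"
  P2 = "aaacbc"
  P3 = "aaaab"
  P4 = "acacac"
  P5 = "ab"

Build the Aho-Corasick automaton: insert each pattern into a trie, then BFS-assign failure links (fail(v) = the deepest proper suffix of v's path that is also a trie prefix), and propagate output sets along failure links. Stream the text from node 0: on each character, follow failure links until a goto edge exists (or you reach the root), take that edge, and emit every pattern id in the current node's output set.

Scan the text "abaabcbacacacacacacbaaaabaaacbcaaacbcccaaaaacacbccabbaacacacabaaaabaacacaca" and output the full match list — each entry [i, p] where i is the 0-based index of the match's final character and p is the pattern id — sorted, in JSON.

Construct AC machine:
Trie (insert patterns):
  n0 'ε': a→7 b→3 c→1
  n1 'c': b→2
  n2 'cb': ·  [P0 ends]
  n3 'b': b→4
  n4 'bb': a→5
  n5 'bba': b→6
  n6 'bbab': ·  [P1 ends]
  n7 'a': a→8 b→20 c→15
  n8 'aa': a→9
  n9 'aaa': a→13 c→10
  n10 'aaac': b→11
  n11 'aaacb': c→12
  n12 'aaacbc': ·  [P2 ends]
  n13 'aaaa': b→14
  n14 'aaaab': ·  [P3 ends]
  n15 'ac': a→16
  n16 'aca': c→17
  n17 'acac': a→18
  n18 'acaca': c→19
  n19 'acacac': ·  [P4 ends]
  n20 'ab': ·  [P5 ends]

Failure links (BFS by depth):
  fail(1) 'c': from fail(0)=0 chase 'c': 0 ⇒ 0;  out=∅∪out(0)=∅
  fail(3) 'b': from fail(0)=0 chase 'b': 0 ⇒ 0;  out=∅∪out(0)=∅
  fail(7) 'a': from fail(0)=0 chase 'a': 0 ⇒ 0;  out=∅∪out(0)=∅
  fail(2) 'cb': from fail(1)=0 chase 'b': 0 ⇒ 3;  out={0}∪out(3)={0}
  fail(4) 'bb': from fail(3)=0 chase 'b': 0 ⇒ 3;  out=∅∪out(3)=∅
  fail(8) 'aa': from fail(7)=0 chase 'a': 0 ⇒ 7;  out=∅∪out(7)=∅
  fail(15) 'ac': from fail(7)=0 chase 'c': 0 ⇒ 1;  out=∅∪out(1)=∅
  fail(20) 'ab': from fail(7)=0 chase 'b': 0 ⇒ 3;  out={5}∪out(3)={5}
  fail(5) 'bba': from fail(4)=3 chase 'a': 3→0 ⇒ 7;  out=∅∪out(7)=∅
  fail(9) 'aaa': from fail(8)=7 chase 'a': 7 ⇒ 8;  out=∅∪out(8)=∅
  fail(16) 'aca': from fail(15)=1 chase 'a': 1→0 ⇒ 7;  out=∅∪out(7)=∅
  fail(6) 'bbab': from fail(5)=7 chase 'b': 7 ⇒ 20;  out={1}∪out(20)={1,5}
  fail(10) 'aaac': from fail(9)=8 chase 'c': 8→7 ⇒ 15;  out=∅∪out(15)=∅
  fail(13) 'aaaa': from fail(9)=8 chase 'a': 8 ⇒ 9;  out=∅∪out(9)=∅
  fail(17) 'acac': from fail(16)=7 chase 'c': 7 ⇒ 15;  out=∅∪out(15)=∅
  fail(11) 'aaacb': from fail(10)=15 chase 'b': 15→1 ⇒ 2;  out=∅∪out(2)={0}
  fail(14) 'aaaab': from fail(13)=9 chase 'b': 9→8→7 ⇒ 20;  out={3}∪out(20)={3,5}
  fail(18) 'acaca': from fail(17)=15 chase 'a': 15 ⇒ 16;  out=∅∪out(16)=∅
  fail(12) 'aaacbc': from fail(11)=2 chase 'c': 2→3→0 ⇒ 1;  out={2}∪out(1)={2}
  fail(19) 'acacac': from fail(18)=16 chase 'c': 16 ⇒ 17;  out={4}∪out(17)={4}

Text stream:
[0] read 'a'  n0⇒n7
[1] read 'b'  n7⇒n20  → match P5@[0:1]
[2] read 'a'  n20⇒n7 (fail-walked)
[3] read 'a'  n7⇒n8
[4] read 'b'  n8⇒n20 (fail-walked)  → match P5@[3:4]
[5] read 'c'  n20⇒n1 (fail-walked)
[6] read 'b'  n1⇒n2  → match P0@[5:6]
[7] read 'a'  n2⇒n7 (fail-walked)
[8] read 'c'  n7⇒n15
[9] read 'a'  n15⇒n16
[10] read 'c'  n16⇒n17
[11] read 'a'  n17⇒n18
[12] read 'c'  n18⇒n19  → match P4@[7:12]
[13] read 'a'  n19⇒n18 (fail-walked)
[14] read 'c'  n18⇒n19  → match P4@[9:14]
[15] read 'a'  n19⇒n18 (fail-walked)
[16] read 'c'  n18⇒n19  → match P4@[11:16]
[17] read 'a'  n19⇒n18 (fail-walked)
[18] read 'c'  n18⇒n19  → match P4@[13:18]
[19] read 'b'  n19⇒n2 (fail-walked)  → match P0@[18:19]
[20] read 'a'  n2⇒n7 (fail-walked)
[21] read 'a'  n7⇒n8
[22] read 'a'  n8⇒n9
[23] read 'a'  n9⇒n13
[24] read 'b'  n13⇒n14  → match P3@[20:24],P5@[23:24]
[25] read 'a'  n14⇒n7 (fail-walked)
[26] read 'a'  n7⇒n8
[27] read 'a'  n8⇒n9
[28] read 'c'  n9⇒n10
[29] read 'b'  n10⇒n11  → match P0@[28:29]
[30] read 'c'  n11⇒n12  → match P2@[25:30]
[31] read 'a'  n12⇒n7 (fail-walked)
[32] read 'a'  n7⇒n8
[33] read 'a'  n8⇒n9
[34] read 'c'  n9⇒n10
[35] read 'b'  n10⇒n11  → match P0@[34:35]
[36] read 'c'  n11⇒n12  → match P2@[31:36]
[37] read 'c'  n12⇒n1 (fail-walked)
[38] read 'c'  n1⇒n1 (fail-walked)
[39] read 'a'  n1⇒n7 (fail-walked)
[40] read 'a'  n7⇒n8
[41] read 'a'  n8⇒n9
[42] read 'a'  n9⇒n13
[43] read 'a'  n13⇒n13 (fail-walked)
[44] read 'c'  n13⇒n10 (fail-walked)
[45] read 'a'  n10⇒n16 (fail-walked)
[46] read 'c'  n16⇒n17
[47] read 'b'  n17⇒n2 (fail-walked)  → match P0@[46:47]
[48] read 'c'  n2⇒n1 (fail-walked)
[49] read 'c'  n1⇒n1 (fail-walked)
[50] read 'a'  n1⇒n7 (fail-walked)
[51] read 'b'  n7⇒n20  → match P5@[50:51]
[52] read 'b'  n20⇒n4 (fail-walked)
[53] read 'a'  n4⇒n5
[54] read 'a'  n5⇒n8 (fail-walked)
[55] read 'c'  n8⇒n15 (fail-walked)
[56] read 'a'  n15⇒n16
[57] read 'c'  n16⇒n17
[58] read 'a'  n17⇒n18
[59] read 'c'  n18⇒n19  → match P4@[54:59]
[60] read 'a'  n19⇒n18 (fail-walked)
[61] read 'b'  n18⇒n20 (fail-walked)  → match P5@[60:61]
[62] read 'a'  n20⇒n7 (fail-walked)
[63] read 'a'  n7⇒n8
[64] read 'a'  n8⇒n9
[65] read 'a'  n9⇒n13
[66] read 'b'  n13⇒n14  → match P3@[62:66],P5@[65:66]
[67] read 'a'  n14⇒n7 (fail-walked)
[68] read 'a'  n7⇒n8
[69] read 'c'  n8⇒n15 (fail-walked)
[70] read 'a'  n15⇒n16
[71] read 'c'  n16⇒n17
[72] read 'a'  n17⇒n18
[73] read 'c'  n18⇒n19  → match P4@[68:73]
[74] read 'a'  n19⇒n18 (fail-walked)

All matches (sorted): [[1,5],[4,5],[6,0],[12,4],[14,4],[16,4],[18,4],[19,0],[24,3],[24,5],[29,0],[30,2],[35,0],[36,2],[47,0],[51,5],[59,4],[61,5],[66,3],[66,5],[73,4]]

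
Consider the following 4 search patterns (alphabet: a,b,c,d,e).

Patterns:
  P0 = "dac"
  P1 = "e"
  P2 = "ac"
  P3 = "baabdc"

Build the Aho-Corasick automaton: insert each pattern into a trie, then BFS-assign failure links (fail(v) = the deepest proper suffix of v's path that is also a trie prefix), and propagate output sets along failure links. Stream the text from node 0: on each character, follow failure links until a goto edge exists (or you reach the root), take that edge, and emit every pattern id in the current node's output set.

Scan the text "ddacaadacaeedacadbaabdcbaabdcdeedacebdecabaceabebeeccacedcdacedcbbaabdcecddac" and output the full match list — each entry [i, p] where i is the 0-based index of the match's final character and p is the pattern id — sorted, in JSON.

Build:
Trie (insert patterns):
  0='ε' goto a→5 b→7 d→1 e→4
  1='d' goto a→2
  2='da' goto c→3
  3='dac' goto ·  ←P0
  4='e' goto ·  ←P1
  5='a' goto c→6
  6='ac' goto ·  ←P2
  7='b' goto a→8
  8='ba' goto a→9
  9='baa' goto b→10
  10='baab' goto d→11
  11='baabd' goto c→12
  12='baabdc' goto ·  ←P3

Failure links (BFS by depth):
  n1('d'): parent n0 fail=0; on 'd' 0 → fail=0;  out ∅∪∅=∅
  n4('e'): parent n0 fail=0; on 'e' 0 → fail=0;  out {1}∪∅={1}
  n5('a'): parent n0 fail=0; on 'a' 0 → fail=0;  out ∅∪∅=∅
  n7('b'): parent n0 fail=0; on 'b' 0 → fail=0;  out ∅∪∅=∅
  n2('da'): parent n1 fail=0; on 'a' 0 → fail=5;  out ∅∪∅=∅
  n6('ac'): parent n5 fail=0; on 'c' 0 → fail=0;  out {2}∪∅={2}
  n8('ba'): parent n7 fail=0; on 'a' 0 → fail=5;  out ∅∪∅=∅
  n3('dac'): parent n2 fail=5; on 'c' 5 → fail=6;  out {0}∪{2}={0,2}
  n9('baa'): parent n8 fail=5; on 'a' 5→0 → fail=5;  out ∅∪∅=∅
  n10('baab'): parent n9 fail=5; on 'b' 5→0 → fail=7;  out ∅∪∅=∅
  n11('baabd'): parent n10 fail=7; on 'd' 7→0 → fail=1;  out ∅∪∅=∅
  n12('baabdc'): parent n11 fail=1; on 'c' 1→0 → fail=0;  out {3}∪∅={3}

Run:
[0] read 'd'  n0⇒n1
[1] read 'd'  n1⇒n1 (via fail)
[2] read 'a'  n1⇒n2
[3] read 'c'  n2⇒n3  emit P0@[1:3],P2@[2:3]
[4] read 'a'  n3⇒n5 (via fail)
[5] read 'a'  n5⇒n5 (via fail)
[6] read 'd'  n5⇒n1 (via fail)
[7] read 'a'  n1⇒n2
[8] read 'c'  n2⇒n3  emit P0@[6:8],P2@[7:8]
[9] read 'a'  n3⇒n5 (via fail)
[10] read 'e'  n5⇒n4 (via fail)  emit P1@[10:10]
[11] read 'e'  n4⇒n4 (via fail)  emit P1@[11:11]
[12] read 'd'  n4⇒n1 (via fail)
[13] read 'a'  n1⇒n2
[14] read 'c'  n2⇒n3  emit P0@[12:14],P2@[13:14]
[15] read 'a'  n3⇒n5 (via fail)
[16] read 'd'  n5⇒n1 (via fail)
[17] read 'b'  n1⇒n7 (via fail)
[18] read 'a'  n7⇒n8
[19] read 'a'  n8⇒n9
[20] read 'b'  n9⇒n10
[21] read 'd'  n10⇒n11
[22] read 'c'  n11⇒n12  emit P3@[17:22]
[23] read 'b'  n12⇒n7 (via fail)
[24] read 'a'  n7⇒n8
[25] read 'a'  n8⇒n9
[26] read 'b'  n9⇒n10
[27] read 'd'  n10⇒n11
[28] read 'c'  n11⇒n12  emit P3@[23:28]
[29] read 'd'  n12⇒n1 (via fail)
[30] read 'e'  n1⇒n4 (via fail)  emit P1@[30:30]
[31] read 'e'  n4⇒n4 (via fail)  emit P1@[31:31]
[32] read 'd'  n4⇒n1 (via fail)
[33] read 'a'  n1⇒n2
[34] read 'c'  n2⇒n3  emit P0@[32:34],P2@[33:34]
[35] read 'e'  n3⇒n4 (via fail)  emit P1@[35:35]
[36] read 'b'  n4⇒n7 (via fail)
[37] read 'd'  n7⇒n1 (via fail)
[38] read 'e'  n1⇒n4 (via fail)  emit P1@[38:38]
[39] read 'c'  n4⇒n0 (via fail)
[40] read 'a'  n0⇒n5
[41] read 'b'  n5⇒n7 (via fail)
[42] read 'a'  n7⇒n8
[43] read 'c'  n8⇒n6 (via fail)  emit P2@[42:43]
[44] read 'e'  n6⇒n4 (via fail)  emit P1@[44:44]
[45] read 'a'  n4⇒n5 (via fail)
[46] read 'b'  n5⇒n7 (via fail)
[47] read 'e'  n7⇒n4 (via fail)  emit P1@[47:47]
[48] read 'b'  n4⇒n7 (via fail)
[49] read 'e'  n7⇒n4 (via fail)  emit P1@[49:49]
[50] read 'e'  n4⇒n4 (via fail)  emit P1@[50:50]
[51] read 'c'  n4⇒n0 (via fail)
[52] read 'c'  n0⇒n0
[53] read 'a'  n0⇒n5
[54] read 'c'  n5⇒n6  emit P2@[53:54]
[55] read 'e'  n6⇒n4 (via fail)  emit P1@[55:55]
[56] read 'd'  n4⇒n1 (via fail)
[57] read 'c'  n1⇒n0 (via fail)
[58] read 'd'  n0⇒n1
[59] read 'a'  n1⇒n2
[60] read 'c'  n2⇒n3  emit P0@[58:60],P2@[59:60]
[61] read 'e'  n3⇒n4 (via fail)  emit P1@[61:61]
[62] read 'd'  n4⇒n1 (via fail)
[63] read 'c'  n1⇒n0 (via fail)
[64] read 'b'  n0⇒n7
[65] read 'b'  n7⇒n7 (via fail)
[66] read 'a'  n7⇒n8
[67] read 'a'  n8⇒n9
[68] read 'b'  n9⇒n10
[69] read 'd'  n10⇒n11
[70] read 'c'  n11⇒n12  emit P3@[65:70]
[71] read 'e'  n12⇒n4 (via fail)  emit P1@[71:71]
[72] read 'c'  n4⇒n0 (via fail)
[73] read 'd'  n0⇒n1
[74] read 'd'  n1⇒n1 (via fail)
[75] read 'a'  n1⇒n2
[76] read 'c'  n2⇒n3  emit P0@[74:76],P2@[75:76]

Matches: [[3,0],[3,2],[8,0],[8,2],[10,1],[11,1],[14,0],[14,2],[22,3],[28,3],[30,1],[31,1],[34,0],[34,2],[35,1],[38,1],[43,2],[44,1],[47,1],[49,1],[50,1],[54,2],[55,1],[60,0],[60,2],[61,1],[70,3],[71,1],[76,0],[76,2]]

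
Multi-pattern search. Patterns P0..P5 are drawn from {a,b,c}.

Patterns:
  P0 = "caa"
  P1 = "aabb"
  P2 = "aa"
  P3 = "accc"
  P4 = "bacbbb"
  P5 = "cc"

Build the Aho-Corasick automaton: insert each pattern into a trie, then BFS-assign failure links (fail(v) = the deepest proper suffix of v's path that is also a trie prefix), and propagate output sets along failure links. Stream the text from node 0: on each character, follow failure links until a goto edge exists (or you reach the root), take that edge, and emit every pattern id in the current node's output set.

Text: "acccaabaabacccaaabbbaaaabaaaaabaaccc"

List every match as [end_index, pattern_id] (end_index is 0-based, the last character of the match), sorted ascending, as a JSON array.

Build:
Trie nodes:
  0='ε' goto a→4 b→11 c→1
  1='c' goto a→2 c→17
  2='ca' goto a→3
  3='caa' goto ·  ←P0
  4='a' goto a→5 c→8
  5='aa' goto b→6  ←P2
  6='aab' goto b→7
  7='aabb' goto ·  ←P1
  8='ac' goto c→9
  9='acc' goto c→10
  10='accc' goto ·  ←P3
  11='b' goto a→12
  12='ba' goto c→13
  13='bac' goto b→14
  14='bacb' goto b→15
  15='bacbb' goto b→16
  16='bacbbb' goto ·  ←P4
  17='cc' goto ·  ←P5

BFS fail/out derivation:
  fail(1) 'c': from fail(0)=0 chase 'c': 0 ⇒ 0;  out=∅∪out(0)=∅
  fail(4) 'a': from fail(0)=0 chase 'a': 0 ⇒ 0;  out=∅∪out(0)=∅
  fail(11) 'b': from fail(0)=0 chase 'b': 0 ⇒ 0;  out=∅∪out(0)=∅
  fail(2) 'ca': from fail(1)=0 chase 'a': 0 ⇒ 4;  out=∅∪out(4)=∅
  fail(5) 'aa': from fail(4)=0 chase 'a': 0 ⇒ 4;  out={2}∪out(4)={2}
  fail(8) 'ac': from fail(4)=0 chase 'c': 0 ⇒ 1;  out=∅∪out(1)=∅
  fail(12) 'ba': from fail(11)=0 chase 'a': 0 ⇒ 4;  out=∅∪out(4)=∅
  fail(17) 'cc': from fail(1)=0 chase 'c': 0 ⇒ 1;  out={5}∪out(1)={5}
  fail(3) 'caa': from fail(2)=4 chase 'a': 4 ⇒ 5;  out={0}∪out(5)={0,2}
  fail(6) 'aab': from fail(5)=4 chase 'b': 4→0 ⇒ 11;  out=∅∪out(11)=∅
  fail(9) 'acc': from fail(8)=1 chase 'c': 1 ⇒ 17;  out=∅∪out(17)={5}
  fail(13) 'bac': from fail(12)=4 chase 'c': 4 ⇒ 8;  out=∅∪out(8)=∅
  fail(7) 'aabb': from fail(6)=11 chase 'b': 11→0 ⇒ 11;  out={1}∪out(11)={1}
  fail(10) 'accc': from fail(9)=17 chase 'c': 17→1 ⇒ 17;  out={3}∪out(17)={3,5}
  fail(14) 'bacb': from fail(13)=8 chase 'b': 8→1→0 ⇒ 11;  out=∅∪out(11)=∅
  fail(15) 'bacbb': from fail(14)=11 chase 'b': 11→0 ⇒ 11;  out=∅∪out(11)=∅
  fail(16) 'bacbbb': from fail(15)=11 chase 'b': 11→0 ⇒ 11;  out={4}∪out(11)={4}

Run:
i=0 'a': node 0→4
i=1 'c': node 4→8
i=2 'c': node 8→9  emit P5@[1:2]
i=3 'c': node 9→10  emit P3@[0:3],P5@[2:3]
i=4 'a': node 10→2 (via fail)
i=5 'a': node 2→3  emit P0@[3:5],P2@[4:5]
i=6 'b': node 3→6 (via fail)
i=7 'a': node 6→12 (via fail)
i=8 'a': node 12→5 (via fail)  emit P2@[7:8]
i=9 'b': node 5→6
i=10 'a': node 6→12 (via fail)
i=11 'c': node 12→13
i=12 'c': node 13→9 (via fail)  emit P5@[11:12]
i=13 'c': node 9→10  emit P3@[10:13],P5@[12:13]
i=14 'a': node 10→2 (via fail)
i=15 'a': node 2→3  emit P0@[13:15],P2@[14:15]
i=16 'a': node 3→5 (via fail)  emit P2@[15:16]
i=17 'b': node 5→6
i=18 'b': node 6→7  emit P1@[15:18]
i=19 'b': node 7→11 (via fail)
i=20 'a': node 11→12
i=21 'a': node 12→5 (via fail)  emit P2@[20:21]
i=22 'a': node 5→5 (via fail)  emit P2@[21:22]
i=23 'a': node 5→5 (via fail)  emit P2@[22:23]
i=24 'b': node 5→6
i=25 'a': node 6→12 (via fail)
i=26 'a': node 12→5 (via fail)  emit P2@[25:26]
i=27 'a': node 5→5 (via fail)  emit P2@[26:27]
i=28 'a': node 5→5 (via fail)  emit P2@[27:28]
i=29 'a': node 5→5 (via fail)  emit P2@[28:29]
i=30 'b': node 5→6
i=31 'a': node 6→12 (via fail)
i=32 'a': node 12→5 (via fail)  emit P2@[31:32]
i=33 'c': node 5→8 (via fail)
i=34 'c': node 8→9  emit P5@[33:34]
i=35 'c': node 9→10  emit P3@[32:35],P5@[34:35]

All matches (sorted): [[2,5],[3,3],[3,5],[5,0],[5,2],[8,2],[12,5],[13,3],[13,5],[15,0],[15,2],[16,2],[18,1],[21,2],[22,2],[23,2],[26,2],[27,2],[28,2],[29,2],[32,2],[34,5],[35,3],[35,5]]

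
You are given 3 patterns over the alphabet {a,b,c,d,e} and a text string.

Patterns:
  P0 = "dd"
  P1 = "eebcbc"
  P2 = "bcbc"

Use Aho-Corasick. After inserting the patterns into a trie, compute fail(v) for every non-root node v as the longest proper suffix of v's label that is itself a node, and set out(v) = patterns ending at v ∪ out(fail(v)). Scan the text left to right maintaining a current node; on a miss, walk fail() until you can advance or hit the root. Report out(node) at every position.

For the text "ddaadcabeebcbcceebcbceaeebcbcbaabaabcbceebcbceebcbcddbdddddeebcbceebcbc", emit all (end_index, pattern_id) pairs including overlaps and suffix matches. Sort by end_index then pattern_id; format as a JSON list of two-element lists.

Build automaton:
Trie (insert patterns):
  n0 'ε': b→9 d→1 e→3
  n1 'd': d→2
  n2 'dd': ·  [P0 ends]
  n3 'e': e→4
  n4 'ee': b→5
  n5 'eeb': c→6
  n6 'eebc': b→7
  n7 'eebcb': c→8
  n8 'eebcbc': ·  [P1 ends]
  n9 'b': c→10
  n10 'bc': b→11
  n11 'bcb': c→12
  n12 'bcbc': ·  [P2 ends]

Failure links (BFS by depth):
  n1('d'): parent n0 fail=0; on 'd' 0 → fail=0;  out ∅∪∅=∅
  n3('e'): parent n0 fail=0; on 'e' 0 → fail=0;  out ∅∪∅=∅
  n9('b'): parent n0 fail=0; on 'b' 0 → fail=0;  out ∅∪∅=∅
  n2('dd'): parent n1 fail=0; on 'd' 0 → fail=1;  out {0}∪∅={0}
  n4('ee'): parent n3 fail=0; on 'e' 0 → fail=3;  out ∅∪∅=∅
  n10('bc'): parent n9 fail=0; on 'c' 0 → fail=0;  out ∅∪∅=∅
  n5('eeb'): parent n4 fail=3; on 'b' 3→0 → fail=9;  out ∅∪∅=∅
  n11('bcb'): parent n10 fail=0; on 'b' 0 → fail=9;  out ∅∪∅=∅
  n6('eebc'): parent n5 fail=9; on 'c' 9 → fail=10;  out ∅∪∅=∅
  n12('bcbc'): parent n11 fail=9; on 'c' 9 → fail=10;  out {2}∪∅={2}
  n7('eebcb'): parent n6 fail=10; on 'b' 10 → fail=11;  out ∅∪∅=∅
  n8('eebcbc'): parent n7 fail=11; on 'c' 11 → fail=12;  out {1}∪{2}={1,2}

Text stream:
[0] read 'd'  n0⇒n1
[1] read 'd'  n1⇒n2  ** P0@[0:1]
[2] read 'a'  n2⇒n0 ·f
[3] read 'a'  n0⇒n0
[4] read 'd'  n0⇒n1
[5] read 'c'  n1⇒n0 ·f
[6] read 'a'  n0⇒n0
[7] read 'b'  n0⇒n9
[8] read 'e'  n9⇒n3 ·f
[9] read 'e'  n3⇒n4
[10] read 'b'  n4⇒n5
[11] read 'c'  n5⇒n6
[12] read 'b'  n6⇒n7
[13] read 'c'  n7⇒n8  ** P1@[8:13],P2@[10:13]
[14] read 'c'  n8⇒n0 ·f
[15] read 'e'  n0⇒n3
[16] read 'e'  n3⇒n4
[17] read 'b'  n4⇒n5
[18] read 'c'  n5⇒n6
[19] read 'b'  n6⇒n7
[20] read 'c'  n7⇒n8  ** P1@[15:20],P2@[17:20]
[21] read 'e'  n8⇒n3 ·f
[22] read 'a'  n3⇒n0 ·f
[23] read 'e'  n0⇒n3
[24] read 'e'  n3⇒n4
[25] read 'b'  n4⇒n5
[26] read 'c'  n5⇒n6
[27] read 'b'  n6⇒n7
[28] read 'c'  n7⇒n8  ** P1@[23:28],P2@[25:28]
[29] read 'b'  n8⇒n11 ·f
[30] read 'a'  n11⇒n0 ·f
[31] read 'a'  n0⇒n0
[32] read 'b'  n0⇒n9
[33] read 'a'  n9⇒n0 ·f
[34] read 'a'  n0⇒n0
[35] read 'b'  n0⇒n9
[36] read 'c'  n9⇒n10
[37] read 'b'  n10⇒n11
[38] read 'c'  n11⇒n12  ** P2@[35:38]
[39] read 'e'  n12⇒n3 ·f
[40] read 'e'  n3⇒n4
[41] read 'b'  n4⇒n5
[42] read 'c'  n5⇒n6
[43] read 'b'  n6⇒n7
[44] read 'c'  n7⇒n8  ** P1@[39:44],P2@[41:44]
[45] read 'e'  n8⇒n3 ·f
[46] read 'e'  n3⇒n4
[47] read 'b'  n4⇒n5
[48] read 'c'  n5⇒n6
[49] read 'b'  n6⇒n7
[50] read 'c'  n7⇒n8  ** P1@[45:50],P2@[47:50]
[51] read 'd'  n8⇒n1 ·f
[52] read 'd'  n1⇒n2  ** P0@[51:52]
[53] read 'b'  n2⇒n9 ·f
[54] read 'd'  n9⇒n1 ·f
[55] read 'd'  n1⇒n2  ** P0@[54:55]
[56] read 'd'  n2⇒n2 ·f  ** P0@[55:56]
[57] read 'd'  n2⇒n2 ·f  ** P0@[56:57]
[58] read 'd'  n2⇒n2 ·f  ** P0@[57:58]
[59] read 'e'  n2⇒n3 ·f
[60] read 'e'  n3⇒n4
[61] read 'b'  n4⇒n5
[62] read 'c'  n5⇒n6
[63] read 'b'  n6⇒n7
[64] read 'c'  n7⇒n8  ** P1@[59:64],P2@[61:64]
[65] read 'e'  n8⇒n3 ·f
[66] read 'e'  n3⇒n4
[67] read 'b'  n4⇒n5
[68] read 'c'  n5⇒n6
[69] read 'b'  n6⇒n7
[70] read 'c'  n7⇒n8  ** P1@[65:70],P2@[67:70]

All matches (sorted): [[1,0],[13,1],[13,2],[20,1],[20,2],[28,1],[28,2],[38,2],[44,1],[44,2],[50,1],[50,2],[52,0],[55,0],[56,0],[57,0],[58,0],[64,1],[64,2],[70,1],[70,2]]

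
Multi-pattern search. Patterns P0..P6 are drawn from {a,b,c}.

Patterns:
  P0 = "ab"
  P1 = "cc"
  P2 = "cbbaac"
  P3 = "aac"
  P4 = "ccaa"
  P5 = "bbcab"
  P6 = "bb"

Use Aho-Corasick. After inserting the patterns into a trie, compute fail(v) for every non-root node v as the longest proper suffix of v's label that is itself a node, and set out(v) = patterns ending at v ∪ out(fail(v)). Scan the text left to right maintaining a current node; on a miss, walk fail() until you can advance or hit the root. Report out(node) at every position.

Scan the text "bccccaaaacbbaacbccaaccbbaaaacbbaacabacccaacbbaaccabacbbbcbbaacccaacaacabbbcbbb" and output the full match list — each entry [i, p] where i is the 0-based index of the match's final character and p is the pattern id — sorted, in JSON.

Build:
Trie (insert patterns):
  0='ε' goto a→1 b→14 c→3
  1='a' goto a→10 b→2
  2='ab' goto ·  [P0 ends]
  3='c' goto b→5 c→4
  4='cc' goto a→12  [P1 ends]
  5='cb' goto b→6
  6='cbb' goto a→7
  7='cbba' goto a→8
  8='cbbaa' goto c→9
  9='cbbaac' goto ·  [P2 ends]
  10='aa' goto c→11
  11='aac' goto ·  [P3 ends]
  12='cca' goto a→13
  13='ccaa' goto ·  [P4 ends]
  14='b' goto b→15
  15='bb' goto c→16  [P6 ends]
  16='bbc' goto a→17
  17='bbca' goto b→18
  18='bbcab' goto ·  [P5 ends]

Failure links (BFS by depth):
  fail(1) 'a': from fail(0)=0 chase 'a': 0 ⇒ 0;  out=∅∪out(0)=∅
  fail(3) 'c': from fail(0)=0 chase 'c': 0 ⇒ 0;  out=∅∪out(0)=∅
  fail(14) 'b': from fail(0)=0 chase 'b': 0 ⇒ 0;  out=∅∪out(0)=∅
  fail(2) 'ab': from fail(1)=0 chase 'b': 0 ⇒ 14;  out={0}∪out(14)={0}
  fail(4) 'cc': from fail(3)=0 chase 'c': 0 ⇒ 3;  out={1}∪out(3)={1}
  fail(5) 'cb': from fail(3)=0 chase 'b': 0 ⇒ 14;  out=∅∪out(14)=∅
  fail(10) 'aa': from fail(1)=0 chase 'a': 0 ⇒ 1;  out=∅∪out(1)=∅
  fail(15) 'bb': from fail(14)=0 chase 'b': 0 ⇒ 14;  out={6}∪out(14)={6}
  fail(6) 'cbb': from fail(5)=14 chase 'b': 14 ⇒ 15;  out=∅∪out(15)={6}
  fail(11) 'aac': from fail(10)=1 chase 'c': 1→0 ⇒ 3;  out={3}∪out(3)={3}
  fail(12) 'cca': from fail(4)=3 chase 'a': 3→0 ⇒ 1;  out=∅∪out(1)=∅
  fail(16) 'bbc': from fail(15)=14 chase 'c': 14→0 ⇒ 3;  out=∅∪out(3)=∅
  fail(7) 'cbba': from fail(6)=15 chase 'a': 15→14→0 ⇒ 1;  out=∅∪out(1)=∅
  fail(13) 'ccaa': from fail(12)=1 chase 'a': 1 ⇒ 10;  out={4}∪out(10)={4}
  fail(17) 'bbca': from fail(16)=3 chase 'a': 3→0 ⇒ 1;  out=∅∪out(1)=∅
  fail(8) 'cbbaa': from fail(7)=1 chase 'a': 1 ⇒ 10;  out=∅∪out(10)=∅
  fail(18) 'bbcab': from fail(17)=1 chase 'b': 1 ⇒ 2;  out={5}∪out(2)={0,5}
  fail(9) 'cbbaac': from fail(8)=10 chase 'c': 10 ⇒ 11;  out={2}∪out(11)={2,3}

Run:
i=0 'b': node 0→14
i=1 'c': node 14→3 ·f
i=2 'c': node 3→4  emit P1@[1:2]
i=3 'c': node 4→4 ·f  emit P1@[2:3]
i=4 'c': node 4→4 ·f  emit P1@[3:4]
i=5 'a': node 4→12
i=6 'a': node 12→13  emit P4@[3:6]
i=7 'a': node 13→10 ·f
i=8 'a': node 10→10 ·f
i=9 'c': node 10→11  emit P3@[7:9]
i=10 'b': node 11→5 ·f
i=11 'b': node 5→6  emit P6@[10:11]
i=12 'a': node 6→7
i=13 'a': node 7→8
i=14 'c': node 8→9  emit P2@[9:14],P3@[12:14]
i=15 'b': node 9→5 ·f
i=16 'c': node 5→3 ·f
i=17 'c': node 3→4  emit P1@[16:17]
i=18 'a': node 4→12
i=19 'a': node 12→13  emit P4@[16:19]
i=20 'c': node 13→11 ·f  emit P3@[18:20]
i=21 'c': node 11→4 ·f  emit P1@[20:21]
i=22 'b': node 4→5 ·f
i=23 'b': node 5→6  emit P6@[22:23]
i=24 'a': node 6→7
i=25 'a': node 7→8
i=26 'a': node 8→10 ·f
i=27 'a': node 10→10 ·f
i=28 'c': node 10→11  emit P3@[26:28]
i=29 'b': node 11→5 ·f
i=30 'b': node 5→6  emit P6@[29:30]
i=31 'a': node 6→7
i=32 'a': node 7→8
i=33 'c': node 8→9  emit P2@[28:33],P3@[31:33]
i=34 'a': node 9→1 ·f
i=35 'b': node 1→2  emit P0@[34:35]
i=36 'a': node 2→1 ·f
i=37 'c': node 1→3 ·f
i=38 'c': node 3→4  emit P1@[37:38]
i=39 'c': node 4→4 ·f  emit P1@[38:39]
i=40 'a': node 4→12
i=41 'a': node 12→13  emit P4@[38:41]
i=42 'c': node 13→11 ·f  emit P3@[40:42]
i=43 'b': node 11→5 ·f
i=44 'b': node 5→6  emit P6@[43:44]
i=45 'a': node 6→7
i=46 'a': node 7→8
i=47 'c': node 8→9  emit P2@[42:47],P3@[45:47]
i=48 'c': node 9→4 ·f  emit P1@[47:48]
i=49 'a': node 4→12
i=50 'b': node 12→2 ·f  emit P0@[49:50]
i=51 'a': node 2→1 ·f
i=52 'c': node 1→3 ·f
i=53 'b': node 3→5
i=54 'b': node 5→6  emit P6@[53:54]
i=55 'b': node 6→15 ·f  emit P6@[54:55]
i=56 'c': node 15→16
i=57 'b': node 16→5 ·f
i=58 'b': node 5→6  emit P6@[57:58]
i=59 'a': node 6→7
i=60 'a': node 7→8
i=61 'c': node 8→9  emit P2@[56:61],P3@[59:61]
i=62 'c': node 9→4 ·f  emit P1@[61:62]
i=63 'c': node 4→4 ·f  emit P1@[62:63]
i=64 'a': node 4→12
i=65 'a': node 12→13  emit P4@[62:65]
i=66 'c': node 13→11 ·f  emit P3@[64:66]
i=67 'a': node 11→1 ·f
i=68 'a': node 1→10
i=69 'c': node 10→11  emit P3@[67:69]
i=70 'a': node 11→1 ·f
i=71 'b': node 1→2  emit P0@[70:71]
i=72 'b': node 2→15 ·f  emit P6@[71:72]
i=73 'b': node 15→15 ·f  emit P6@[72:73]
i=74 'c': node 15→16
i=75 'b': node 16→5 ·f
i=76 'b': node 5→6  emit P6@[75:76]
i=77 'b': node 6→15 ·f  emit P6@[76:77]

All matches (sorted): [[2,1],[3,1],[4,1],[6,4],[9,3],[11,6],[14,2],[14,3],[17,1],[19,4],[20,3],[21,1],[23,6],[28,3],[30,6],[33,2],[33,3],[35,0],[38,1],[39,1],[41,4],[42,3],[44,6],[47,2],[47,3],[48,1],[50,0],[54,6],[55,6],[58,6],[61,2],[61,3],[62,1],[63,1],[65,4],[66,3],[69,3],[71,0],[72,6],[73,6],[76,6],[77,6]]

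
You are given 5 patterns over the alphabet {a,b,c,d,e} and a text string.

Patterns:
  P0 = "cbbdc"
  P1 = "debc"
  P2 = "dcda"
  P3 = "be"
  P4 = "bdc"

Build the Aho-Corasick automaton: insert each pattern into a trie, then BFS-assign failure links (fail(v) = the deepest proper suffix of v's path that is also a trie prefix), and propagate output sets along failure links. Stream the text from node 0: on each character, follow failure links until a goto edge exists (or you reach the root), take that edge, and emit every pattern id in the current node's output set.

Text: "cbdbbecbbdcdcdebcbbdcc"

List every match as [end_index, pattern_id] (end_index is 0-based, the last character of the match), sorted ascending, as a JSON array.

Construct AC machine:
Trie (insert patterns):
  n0 'ε': b→13 c→1 d→6
  n1 'c': b→2
  n2 'cb': b→3
  n3 'cbb': d→4
  n4 'cbbd': c→5
  n5 'cbbdc': ·  ←P0
  n6 'd': c→10 e→7
  n7 'de': b→8
  n8 'deb': c→9
  n9 'debc': ·  ←P1
  n10 'dc': d→11
  n11 'dcd': a→12
  n12 'dcda': ·  ←P2
  n13 'b': d→15 e→14
  n14 'be': ·  ←P3
  n15 'bd': c→16
  n16 'bdc': ·  ←P4

BFS fail/out derivation:
  n1('c'): parent n0 fail=0; on 'c' 0 → fail=0;  out ∅∪∅=∅
  n6('d'): parent n0 fail=0; on 'd' 0 → fail=0;  out ∅∪∅=∅
  n13('b'): parent n0 fail=0; on 'b' 0 → fail=0;  out ∅∪∅=∅
  n2('cb'): parent n1 fail=0; on 'b' 0 → fail=13;  out ∅∪∅=∅
  n7('de'): parent n6 fail=0; on 'e' 0 → fail=0;  out ∅∪∅=∅
  n10('dc'): parent n6 fail=0; on 'c' 0 → fail=1;  out ∅∪∅=∅
  n14('be'): parent n13 fail=0; on 'e' 0 → fail=0;  out {3}∪∅={3}
  n15('bd'): parent n13 fail=0; on 'd' 0 → fail=6;  out ∅∪∅=∅
  n3('cbb'): parent n2 fail=13; on 'b' 13→0 → fail=13;  out ∅∪∅=∅
  n8('deb'): parent n7 fail=0; on 'b' 0 → fail=13;  out ∅∪∅=∅
  n11('dcd'): parent n10 fail=1; on 'd' 1→0 → fail=6;  out ∅∪∅=∅
  n16('bdc'): parent n15 fail=6; on 'c' 6 → fail=10;  out {4}∪∅={4}
  n4('cbbd'): parent n3 fail=13; on 'd' 13 → fail=15;  out ∅∪∅=∅
  n9('debc'): parent n8 fail=13; on 'c' 13→0 → fail=1;  out {1}∪∅={1}
  n12('dcda'): parent n11 fail=6; on 'a' 6→0 → fail=0;  out {2}∪∅={2}
  n5('cbbdc'): parent n4 fail=15; on 'c' 15 → fail=16;  out {0}∪{4}={0,4}

Run:
i=0 'c': node 0→1
i=1 'b': node 1→2
i=2 'd': node 2→15 (fail-walked)
i=3 'b': node 15→13 (fail-walked)
i=4 'b': node 13→13 (fail-walked)
i=5 'e': node 13→14  ** P3@[4:5]
i=6 'c': node 14→1 (fail-walked)
i=7 'b': node 1→2
i=8 'b': node 2→3
i=9 'd': node 3→4
i=10 'c': node 4→5  ** P0@[6:10],P4@[8:10]
i=11 'd': node 5→11 (fail-walked)
i=12 'c': node 11→10 (fail-walked)
i=13 'd': node 10→11
i=14 'e': node 11→7 (fail-walked)
i=15 'b': node 7→8
i=16 'c': node 8→9  ** P1@[13:16]
i=17 'b': node 9→2 (fail-walked)
i=18 'b': node 2→3
i=19 'd': node 3→4
i=20 'c': node 4→5  ** P0@[16:20],P4@[18:20]
i=21 'c': node 5→1 (fail-walked)

All matches (sorted): [[5,3],[10,0],[10,4],[16,1],[20,0],[20,4]]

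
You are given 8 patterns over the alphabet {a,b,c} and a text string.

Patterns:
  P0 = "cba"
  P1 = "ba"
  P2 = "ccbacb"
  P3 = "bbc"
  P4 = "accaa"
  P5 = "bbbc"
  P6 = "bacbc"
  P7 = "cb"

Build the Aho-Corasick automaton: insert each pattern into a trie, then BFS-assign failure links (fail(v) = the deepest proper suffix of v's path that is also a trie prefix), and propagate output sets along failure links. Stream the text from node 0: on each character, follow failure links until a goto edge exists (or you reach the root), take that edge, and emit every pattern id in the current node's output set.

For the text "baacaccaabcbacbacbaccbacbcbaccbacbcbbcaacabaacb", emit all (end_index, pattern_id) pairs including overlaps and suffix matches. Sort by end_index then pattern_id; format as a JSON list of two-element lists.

Construct AC machine:
Trie nodes:
  n0 'ε': a→13 b→4 c→1
  n1 'c': b→2 c→6
  n2 'cb': a→3  [P7 ends]
  n3 'cba': ·  [P0 ends]
  n4 'b': a→5 b→11
  n5 'ba': c→20  [P1 ends]
  n6 'cc': b→7
  n7 'ccb': a→8
  n8 'ccba': c→9
  n9 'ccbac': b→10
  n10 'ccbacb': ·  [P2 ends]
  n11 'bb': b→18 c→12
  n12 'bbc': ·  [P3 ends]
  n13 'a': c→14
  n14 'ac': c→15
  n15 'acc': a→16
  n16 'acca': a→17
  n17 'accaa': ·  [P4 ends]
  n18 'bbb': c→19
  n19 'bbbc': ·  [P5 ends]
  n20 'bac': b→21
  n21 'bacb': c→22
  n22 'bacbc': ·  [P6 ends]

Failure links (BFS by depth):
  fail(1) 'c': from fail(0)=0 chase 'c': 0 ⇒ 0;  out=∅∪out(0)=∅
  fail(4) 'b': from fail(0)=0 chase 'b': 0 ⇒ 0;  out=∅∪out(0)=∅
  fail(13) 'a': from fail(0)=0 chase 'a': 0 ⇒ 0;  out=∅∪out(0)=∅
  fail(2) 'cb': from fail(1)=0 chase 'b': 0 ⇒ 4;  out={7}∪out(4)={7}
  fail(5) 'ba': from fail(4)=0 chase 'a': 0 ⇒ 13;  out={1}∪out(13)={1}
  fail(6) 'cc': from fail(1)=0 chase 'c': 0 ⇒ 1;  out=∅∪out(1)=∅
  fail(11) 'bb': from fail(4)=0 chase 'b': 0 ⇒ 4;  out=∅∪out(4)=∅
  fail(14) 'ac': from fail(13)=0 chase 'c': 0 ⇒ 1;  out=∅∪out(1)=∅
  fail(3) 'cba': from fail(2)=4 chase 'a': 4 ⇒ 5;  out={0}∪out(5)={0,1}
  fail(7) 'ccb': from fail(6)=1 chase 'b': 1 ⇒ 2;  out=∅∪out(2)={7}
  fail(12) 'bbc': from fail(11)=4 chase 'c': 4→0 ⇒ 1;  out={3}∪out(1)={3}
  fail(15) 'acc': from fail(14)=1 chase 'c': 1 ⇒ 6;  out=∅∪out(6)=∅
  fail(18) 'bbb': from fail(11)=4 chase 'b': 4 ⇒ 11;  out=∅∪out(11)=∅
  fail(20) 'bac': from fail(5)=13 chase 'c': 13 ⇒ 14;  out=∅∪out(14)=∅
  fail(8) 'ccba': from fail(7)=2 chase 'a': 2 ⇒ 3;  out=∅∪out(3)={0,1}
  fail(16) 'acca': from fail(15)=6 chase 'a': 6→1→0 ⇒ 13;  out=∅∪out(13)=∅
  fail(19) 'bbbc': from fail(18)=11 chase 'c': 11 ⇒ 12;  out={5}∪out(12)={3,5}
  fail(21) 'bacb': from fail(20)=14 chase 'b': 14→1 ⇒ 2;  out=∅∪out(2)={7}
  fail(9) 'ccbac': from fail(8)=3 chase 'c': 3→5 ⇒ 20;  out=∅∪out(20)=∅
  fail(17) 'accaa': from fail(16)=13 chase 'a': 13→0 ⇒ 13;  out={4}∪out(13)={4}
  fail(22) 'bacbc': from fail(21)=2 chase 'c': 2→4→0 ⇒ 1;  out={6}∪out(1)={6}
  fail(10) 'ccbacb': from fail(9)=20 chase 'b': 20 ⇒ 21;  out={2}∪out(21)={2,7}

Scan:
pos 0 'b': at 4
pos 1 'a': at 5  emit P1@[0:1]
pos 2 'a': at 13 (fail-walked)
pos 3 'c': at 14
pos 4 'a': at 13 (fail-walked)
pos 5 'c': at 14
pos 6 'c': at 15
pos 7 'a': at 16
pos 8 'a': at 17  emit P4@[4:8]
pos 9 'b': at 4 (fail-walked)
pos 10 'c': at 1 (fail-walked)
pos 11 'b': at 2  emit P7@[10:11]
pos 12 'a': at 3  emit P0@[10:12],P1@[11:12]
pos 13 'c': at 20 (fail-walked)
pos 14 'b': at 21  emit P7@[13:14]
pos 15 'a': at 3 (fail-walked)  emit P0@[13:15],P1@[14:15]
pos 16 'c': at 20 (fail-walked)
pos 17 'b': at 21  emit P7@[16:17]
pos 18 'a': at 3 (fail-walked)  emit P0@[16:18],P1@[17:18]
pos 19 'c': at 20 (fail-walked)
pos 20 'c': at 15 (fail-walked)
pos 21 'b': at 7 (fail-walked)  emit P7@[20:21]
pos 22 'a': at 8  emit P0@[20:22],P1@[21:22]
pos 23 'c': at 9
pos 24 'b': at 10  emit P2@[19:24],P7@[23:24]
pos 25 'c': at 22 (fail-walked)  emit P6@[21:25]
pos 26 'b': at 2 (fail-walked)  emit P7@[25:26]
pos 27 'a': at 3  emit P0@[25:27],P1@[26:27]
pos 28 'c': at 20 (fail-walked)
pos 29 'c': at 15 (fail-walked)
pos 30 'b': at 7 (fail-walked)  emit P7@[29:30]
pos 31 'a': at 8  emit P0@[29:31],P1@[30:31]
pos 32 'c': at 9
pos 33 'b': at 10  emit P2@[28:33],P7@[32:33]
pos 34 'c': at 22 (fail-walked)  emit P6@[30:34]
pos 35 'b': at 2 (fail-walked)  emit P7@[34:35]
pos 36 'b': at 11 (fail-walked)
pos 37 'c': at 12  emit P3@[35:37]
pos 38 'a': at 13 (fail-walked)
pos 39 'a': at 13 (fail-walked)
pos 40 'c': at 14
pos 41 'a': at 13 (fail-walked)
pos 42 'b': at 4 (fail-walked)
pos 43 'a': at 5  emit P1@[42:43]
pos 44 'a': at 13 (fail-walked)
pos 45 'c': at 14
pos 46 'b': at 2 (fail-walked)  emit P7@[45:46]

Matches: [[1,1],[8,4],[11,7],[12,0],[12,1],[14,7],[15,0],[15,1],[17,7],[18,0],[18,1],[21,7],[22,0],[22,1],[24,2],[24,7],[25,6],[26,7],[27,0],[27,1],[30,7],[31,0],[31,1],[33,2],[33,7],[34,6],[35,7],[37,3],[43,1],[46,7]]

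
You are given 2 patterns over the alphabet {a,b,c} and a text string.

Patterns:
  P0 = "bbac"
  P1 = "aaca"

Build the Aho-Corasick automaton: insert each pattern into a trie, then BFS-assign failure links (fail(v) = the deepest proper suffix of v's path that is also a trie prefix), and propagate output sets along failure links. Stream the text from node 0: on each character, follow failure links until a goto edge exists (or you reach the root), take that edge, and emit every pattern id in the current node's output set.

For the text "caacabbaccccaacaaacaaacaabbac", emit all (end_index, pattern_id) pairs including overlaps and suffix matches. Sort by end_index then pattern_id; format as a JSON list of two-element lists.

Construct AC machine:
Trie (insert patterns):
  0='ε' goto a→5 b→1
  1='b' goto b→2
  2='bb' goto a→3
  3='bba' goto c→4
  4='bbac' goto ·  ←P0
  5='a' goto a→6
  6='aa' goto c→7
  7='aac' goto a→8
  8='aaca' goto ·  ←P1

BFS fail/out derivation:
  fail(1) 'b': from fail(0)=0 chase 'b': 0 ⇒ 0;  out=∅∪out(0)=∅
  fail(5) 'a': from fail(0)=0 chase 'a': 0 ⇒ 0;  out=∅∪out(0)=∅
  fail(2) 'bb': from fail(1)=0 chase 'b': 0 ⇒ 1;  out=∅∪out(1)=∅
  fail(6) 'aa': from fail(5)=0 chase 'a': 0 ⇒ 5;  out=∅∪out(5)=∅
  fail(3) 'bba': from fail(2)=1 chase 'a': 1→0 ⇒ 5;  out=∅∪out(5)=∅
  fail(7) 'aac': from fail(6)=5 chase 'c': 5→0 ⇒ 0;  out=∅∪out(0)=∅
  fail(4) 'bbac': from fail(3)=5 chase 'c': 5→0 ⇒ 0;  out={0}∪out(0)={0}
  fail(8) 'aaca': from fail(7)=0 chase 'a': 0 ⇒ 5;  out={1}∪out(5)={1}

Run:
i=0 'c': node 0→0
i=1 'a': node 0→5
i=2 'a': node 5→6
i=3 'c': node 6→7
i=4 'a': node 7→8  ** P1@[1:4]
i=5 'b': node 8→1 (via fail)
i=6 'b': node 1→2
i=7 'a': node 2→3
i=8 'c': node 3→4  ** P0@[5:8]
i=9 'c': node 4→0 (via fail)
i=10 'c': node 0→0
i=11 'c': node 0→0
i=12 'a': node 0→5
i=13 'a': node 5→6
i=14 'c': node 6→7
i=15 'a': node 7→8  ** P1@[12:15]
i=16 'a': node 8→6 (via fail)
i=17 'a': node 6→6 (via fail)
i=18 'c': node 6→7
i=19 'a': node 7→8  ** P1@[16:19]
i=20 'a': node 8→6 (via fail)
i=21 'a': node 6→6 (via fail)
i=22 'c': node 6→7
i=23 'a': node 7→8  ** P1@[20:23]
i=24 'a': node 8→6 (via fail)
i=25 'b': node 6→1 (via fail)
i=26 'b': node 1→2
i=27 'a': node 2→3
i=28 'c': node 3→4  ** P0@[25:28]

Result: [[4,1],[8,0],[15,1],[19,1],[23,1],[28,0]]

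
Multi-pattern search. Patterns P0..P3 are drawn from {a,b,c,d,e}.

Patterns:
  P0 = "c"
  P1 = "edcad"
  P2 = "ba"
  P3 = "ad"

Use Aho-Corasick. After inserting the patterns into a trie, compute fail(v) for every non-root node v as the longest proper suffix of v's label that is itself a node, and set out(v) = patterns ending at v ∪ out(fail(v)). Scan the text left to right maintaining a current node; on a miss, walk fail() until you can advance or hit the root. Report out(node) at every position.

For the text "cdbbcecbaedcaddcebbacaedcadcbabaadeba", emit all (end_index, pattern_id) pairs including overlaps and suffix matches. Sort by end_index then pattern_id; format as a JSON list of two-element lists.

Build:
Trie (insert patterns):
  n0 'ε': a→9 b→7 c→1 e→2
  n1 'c': ·  [P0 ends]
  n2 'e': d→3
  n3 'ed': c→4
  n4 'edc': a→5
  n5 'edca': d→6
  n6 'edcad': ·  [P1 ends]
  n7 'b': a→8
  n8 'ba': ·  [P2 ends]
  n9 'a': d→10
  n10 'ad': ·  [P3 ends]

Failure links (BFS by depth):
  fail(1) 'c': from fail(0)=0 chase 'c': 0 ⇒ 0;  out={0}∪out(0)={0}
  fail(2) 'e': from fail(0)=0 chase 'e': 0 ⇒ 0;  out=∅∪out(0)=∅
  fail(7) 'b': from fail(0)=0 chase 'b': 0 ⇒ 0;  out=∅∪out(0)=∅
  fail(9) 'a': from fail(0)=0 chase 'a': 0 ⇒ 0;  out=∅∪out(0)=∅
  fail(3) 'ed': from fail(2)=0 chase 'd': 0 ⇒ 0;  out=∅∪out(0)=∅
  fail(8) 'ba': from fail(7)=0 chase 'a': 0 ⇒ 9;  out={2}∪out(9)={2}
  fail(10) 'ad': from fail(9)=0 chase 'd': 0 ⇒ 0;  out={3}∪out(0)={3}
  fail(4) 'edc': from fail(3)=0 chase 'c': 0 ⇒ 1;  out=∅∪out(1)={0}
  fail(5) 'edca': from fail(4)=1 chase 'a': 1→0 ⇒ 9;  out=∅∪out(9)=∅
  fail(6) 'edcad': from fail(5)=9 chase 'd': 9 ⇒ 10;  out={1}∪out(10)={1,3}

Run:
pos 0 'c': at 1  ** P0@[0:0]
pos 1 'd': at 0 ·f
pos 2 'b': at 7
pos 3 'b': at 7 ·f
pos 4 'c': at 1 ·f  ** P0@[4:4]
pos 5 'e': at 2 ·f
pos 6 'c': at 1 ·f  ** P0@[6:6]
pos 7 'b': at 7 ·f
pos 8 'a': at 8  ** P2@[7:8]
pos 9 'e': at 2 ·f
pos 10 'd': at 3
pos 11 'c': at 4  ** P0@[11:11]
pos 12 'a': at 5
pos 13 'd': at 6  ** P1@[9:13],P3@[12:13]
pos 14 'd': at 0 ·f
pos 15 'c': at 1  ** P0@[15:15]
pos 16 'e': at 2 ·f
pos 17 'b': at 7 ·f
pos 18 'b': at 7 ·f
pos 19 'a': at 8  ** P2@[18:19]
pos 20 'c': at 1 ·f  ** P0@[20:20]
pos 21 'a': at 9 ·f
pos 22 'e': at 2 ·f
pos 23 'd': at 3
pos 24 'c': at 4  ** P0@[24:24]
pos 25 'a': at 5
pos 26 'd': at 6  ** P1@[22:26],P3@[25:26]
pos 27 'c': at 1 ·f  ** P0@[27:27]
pos 28 'b': at 7 ·f
pos 29 'a': at 8  ** P2@[28:29]
pos 30 'b': at 7 ·f
pos 31 'a': at 8  ** P2@[30:31]
pos 32 'a': at 9 ·f
pos 33 'd': at 10  ** P3@[32:33]
pos 34 'e': at 2 ·f
pos 35 'b': at 7 ·f
pos 36 'a': at 8  ** P2@[35:36]

Matches: [[0,0],[4,0],[6,0],[8,2],[11,0],[13,1],[13,3],[15,0],[19,2],[20,0],[24,0],[26,1],[26,3],[27,0],[29,2],[31,2],[33,3],[36,2]]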